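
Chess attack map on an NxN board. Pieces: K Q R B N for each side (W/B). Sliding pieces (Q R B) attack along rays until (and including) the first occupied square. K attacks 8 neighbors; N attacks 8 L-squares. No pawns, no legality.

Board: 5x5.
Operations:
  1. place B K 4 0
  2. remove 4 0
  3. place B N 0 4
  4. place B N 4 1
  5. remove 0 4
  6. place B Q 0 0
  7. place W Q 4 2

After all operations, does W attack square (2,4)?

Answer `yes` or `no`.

Answer: yes

Derivation:
Op 1: place BK@(4,0)
Op 2: remove (4,0)
Op 3: place BN@(0,4)
Op 4: place BN@(4,1)
Op 5: remove (0,4)
Op 6: place BQ@(0,0)
Op 7: place WQ@(4,2)
Per-piece attacks for W:
  WQ@(4,2): attacks (4,3) (4,4) (4,1) (3,2) (2,2) (1,2) (0,2) (3,3) (2,4) (3,1) (2,0) [ray(0,-1) blocked at (4,1)]
W attacks (2,4): yes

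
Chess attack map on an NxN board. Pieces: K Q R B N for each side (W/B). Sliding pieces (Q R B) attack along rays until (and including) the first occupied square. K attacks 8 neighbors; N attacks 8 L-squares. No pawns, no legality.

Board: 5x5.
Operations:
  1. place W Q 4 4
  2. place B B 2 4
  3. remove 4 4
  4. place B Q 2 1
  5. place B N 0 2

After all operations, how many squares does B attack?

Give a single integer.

Answer: 20

Derivation:
Op 1: place WQ@(4,4)
Op 2: place BB@(2,4)
Op 3: remove (4,4)
Op 4: place BQ@(2,1)
Op 5: place BN@(0,2)
Per-piece attacks for B:
  BN@(0,2): attacks (1,4) (2,3) (1,0) (2,1)
  BQ@(2,1): attacks (2,2) (2,3) (2,4) (2,0) (3,1) (4,1) (1,1) (0,1) (3,2) (4,3) (3,0) (1,2) (0,3) (1,0) [ray(0,1) blocked at (2,4)]
  BB@(2,4): attacks (3,3) (4,2) (1,3) (0,2) [ray(-1,-1) blocked at (0,2)]
Union (20 distinct): (0,1) (0,2) (0,3) (1,0) (1,1) (1,2) (1,3) (1,4) (2,0) (2,1) (2,2) (2,3) (2,4) (3,0) (3,1) (3,2) (3,3) (4,1) (4,2) (4,3)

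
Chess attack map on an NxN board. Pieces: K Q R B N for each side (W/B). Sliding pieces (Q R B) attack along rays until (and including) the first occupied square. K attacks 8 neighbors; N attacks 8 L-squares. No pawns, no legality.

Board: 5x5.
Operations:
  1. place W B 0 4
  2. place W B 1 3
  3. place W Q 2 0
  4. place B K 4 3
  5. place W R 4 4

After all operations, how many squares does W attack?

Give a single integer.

Answer: 17

Derivation:
Op 1: place WB@(0,4)
Op 2: place WB@(1,3)
Op 3: place WQ@(2,0)
Op 4: place BK@(4,3)
Op 5: place WR@(4,4)
Per-piece attacks for W:
  WB@(0,4): attacks (1,3) [ray(1,-1) blocked at (1,3)]
  WB@(1,3): attacks (2,4) (2,2) (3,1) (4,0) (0,4) (0,2) [ray(-1,1) blocked at (0,4)]
  WQ@(2,0): attacks (2,1) (2,2) (2,3) (2,4) (3,0) (4,0) (1,0) (0,0) (3,1) (4,2) (1,1) (0,2)
  WR@(4,4): attacks (4,3) (3,4) (2,4) (1,4) (0,4) [ray(0,-1) blocked at (4,3); ray(-1,0) blocked at (0,4)]
Union (17 distinct): (0,0) (0,2) (0,4) (1,0) (1,1) (1,3) (1,4) (2,1) (2,2) (2,3) (2,4) (3,0) (3,1) (3,4) (4,0) (4,2) (4,3)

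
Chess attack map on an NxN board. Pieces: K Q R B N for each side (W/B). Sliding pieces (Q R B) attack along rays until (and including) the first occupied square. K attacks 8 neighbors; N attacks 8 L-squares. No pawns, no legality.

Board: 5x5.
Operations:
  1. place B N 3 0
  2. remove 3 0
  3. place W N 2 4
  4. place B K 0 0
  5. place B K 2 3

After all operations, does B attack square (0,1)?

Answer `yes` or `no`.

Op 1: place BN@(3,0)
Op 2: remove (3,0)
Op 3: place WN@(2,4)
Op 4: place BK@(0,0)
Op 5: place BK@(2,3)
Per-piece attacks for B:
  BK@(0,0): attacks (0,1) (1,0) (1,1)
  BK@(2,3): attacks (2,4) (2,2) (3,3) (1,3) (3,4) (3,2) (1,4) (1,2)
B attacks (0,1): yes

Answer: yes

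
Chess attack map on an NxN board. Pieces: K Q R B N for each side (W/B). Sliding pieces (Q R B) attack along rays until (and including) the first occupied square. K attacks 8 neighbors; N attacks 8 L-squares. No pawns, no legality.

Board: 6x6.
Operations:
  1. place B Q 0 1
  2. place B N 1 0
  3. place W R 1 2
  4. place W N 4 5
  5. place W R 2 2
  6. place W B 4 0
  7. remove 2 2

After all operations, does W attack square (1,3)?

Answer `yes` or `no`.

Answer: yes

Derivation:
Op 1: place BQ@(0,1)
Op 2: place BN@(1,0)
Op 3: place WR@(1,2)
Op 4: place WN@(4,5)
Op 5: place WR@(2,2)
Op 6: place WB@(4,0)
Op 7: remove (2,2)
Per-piece attacks for W:
  WR@(1,2): attacks (1,3) (1,4) (1,5) (1,1) (1,0) (2,2) (3,2) (4,2) (5,2) (0,2) [ray(0,-1) blocked at (1,0)]
  WB@(4,0): attacks (5,1) (3,1) (2,2) (1,3) (0,4)
  WN@(4,5): attacks (5,3) (3,3) (2,4)
W attacks (1,3): yes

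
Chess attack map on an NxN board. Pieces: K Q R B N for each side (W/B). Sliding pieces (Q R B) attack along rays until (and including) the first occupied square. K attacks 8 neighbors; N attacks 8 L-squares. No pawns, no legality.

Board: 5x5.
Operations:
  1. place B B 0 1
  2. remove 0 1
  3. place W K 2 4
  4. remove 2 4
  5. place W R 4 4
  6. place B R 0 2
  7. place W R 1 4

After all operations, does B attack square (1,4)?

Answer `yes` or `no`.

Answer: no

Derivation:
Op 1: place BB@(0,1)
Op 2: remove (0,1)
Op 3: place WK@(2,4)
Op 4: remove (2,4)
Op 5: place WR@(4,4)
Op 6: place BR@(0,2)
Op 7: place WR@(1,4)
Per-piece attacks for B:
  BR@(0,2): attacks (0,3) (0,4) (0,1) (0,0) (1,2) (2,2) (3,2) (4,2)
B attacks (1,4): no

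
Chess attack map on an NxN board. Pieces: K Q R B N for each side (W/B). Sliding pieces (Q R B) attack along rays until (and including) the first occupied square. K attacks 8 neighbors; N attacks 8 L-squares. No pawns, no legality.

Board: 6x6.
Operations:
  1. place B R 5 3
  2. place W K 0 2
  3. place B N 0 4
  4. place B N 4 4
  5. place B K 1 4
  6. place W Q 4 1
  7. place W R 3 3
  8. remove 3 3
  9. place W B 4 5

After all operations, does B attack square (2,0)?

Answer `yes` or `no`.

Op 1: place BR@(5,3)
Op 2: place WK@(0,2)
Op 3: place BN@(0,4)
Op 4: place BN@(4,4)
Op 5: place BK@(1,4)
Op 6: place WQ@(4,1)
Op 7: place WR@(3,3)
Op 8: remove (3,3)
Op 9: place WB@(4,5)
Per-piece attacks for B:
  BN@(0,4): attacks (2,5) (1,2) (2,3)
  BK@(1,4): attacks (1,5) (1,3) (2,4) (0,4) (2,5) (2,3) (0,5) (0,3)
  BN@(4,4): attacks (2,5) (5,2) (3,2) (2,3)
  BR@(5,3): attacks (5,4) (5,5) (5,2) (5,1) (5,0) (4,3) (3,3) (2,3) (1,3) (0,3)
B attacks (2,0): no

Answer: no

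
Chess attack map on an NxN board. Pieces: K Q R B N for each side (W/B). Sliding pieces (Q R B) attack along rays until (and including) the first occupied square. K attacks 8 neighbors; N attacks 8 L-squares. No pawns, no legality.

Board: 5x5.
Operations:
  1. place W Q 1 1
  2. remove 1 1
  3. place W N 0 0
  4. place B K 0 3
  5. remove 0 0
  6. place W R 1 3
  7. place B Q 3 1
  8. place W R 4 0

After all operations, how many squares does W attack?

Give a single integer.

Answer: 14

Derivation:
Op 1: place WQ@(1,1)
Op 2: remove (1,1)
Op 3: place WN@(0,0)
Op 4: place BK@(0,3)
Op 5: remove (0,0)
Op 6: place WR@(1,3)
Op 7: place BQ@(3,1)
Op 8: place WR@(4,0)
Per-piece attacks for W:
  WR@(1,3): attacks (1,4) (1,2) (1,1) (1,0) (2,3) (3,3) (4,3) (0,3) [ray(-1,0) blocked at (0,3)]
  WR@(4,0): attacks (4,1) (4,2) (4,3) (4,4) (3,0) (2,0) (1,0) (0,0)
Union (14 distinct): (0,0) (0,3) (1,0) (1,1) (1,2) (1,4) (2,0) (2,3) (3,0) (3,3) (4,1) (4,2) (4,3) (4,4)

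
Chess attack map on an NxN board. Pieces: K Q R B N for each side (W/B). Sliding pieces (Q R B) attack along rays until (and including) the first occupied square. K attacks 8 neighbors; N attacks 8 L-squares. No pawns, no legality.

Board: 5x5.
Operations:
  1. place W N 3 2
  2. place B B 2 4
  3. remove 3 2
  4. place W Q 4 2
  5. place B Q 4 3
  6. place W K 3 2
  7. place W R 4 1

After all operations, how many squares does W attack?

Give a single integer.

Op 1: place WN@(3,2)
Op 2: place BB@(2,4)
Op 3: remove (3,2)
Op 4: place WQ@(4,2)
Op 5: place BQ@(4,3)
Op 6: place WK@(3,2)
Op 7: place WR@(4,1)
Per-piece attacks for W:
  WK@(3,2): attacks (3,3) (3,1) (4,2) (2,2) (4,3) (4,1) (2,3) (2,1)
  WR@(4,1): attacks (4,2) (4,0) (3,1) (2,1) (1,1) (0,1) [ray(0,1) blocked at (4,2)]
  WQ@(4,2): attacks (4,3) (4,1) (3,2) (3,3) (2,4) (3,1) (2,0) [ray(0,1) blocked at (4,3); ray(0,-1) blocked at (4,1); ray(-1,0) blocked at (3,2); ray(-1,1) blocked at (2,4)]
Union (14 distinct): (0,1) (1,1) (2,0) (2,1) (2,2) (2,3) (2,4) (3,1) (3,2) (3,3) (4,0) (4,1) (4,2) (4,3)

Answer: 14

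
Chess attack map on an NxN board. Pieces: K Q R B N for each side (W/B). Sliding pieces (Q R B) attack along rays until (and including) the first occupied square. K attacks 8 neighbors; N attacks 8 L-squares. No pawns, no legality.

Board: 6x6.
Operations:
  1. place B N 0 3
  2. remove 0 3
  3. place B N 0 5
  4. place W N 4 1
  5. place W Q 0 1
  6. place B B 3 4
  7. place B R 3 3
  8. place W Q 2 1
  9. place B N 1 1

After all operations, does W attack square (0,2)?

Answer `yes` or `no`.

Op 1: place BN@(0,3)
Op 2: remove (0,3)
Op 3: place BN@(0,5)
Op 4: place WN@(4,1)
Op 5: place WQ@(0,1)
Op 6: place BB@(3,4)
Op 7: place BR@(3,3)
Op 8: place WQ@(2,1)
Op 9: place BN@(1,1)
Per-piece attacks for W:
  WQ@(0,1): attacks (0,2) (0,3) (0,4) (0,5) (0,0) (1,1) (1,2) (2,3) (3,4) (1,0) [ray(0,1) blocked at (0,5); ray(1,0) blocked at (1,1); ray(1,1) blocked at (3,4)]
  WQ@(2,1): attacks (2,2) (2,3) (2,4) (2,5) (2,0) (3,1) (4,1) (1,1) (3,2) (4,3) (5,4) (3,0) (1,2) (0,3) (1,0) [ray(1,0) blocked at (4,1); ray(-1,0) blocked at (1,1)]
  WN@(4,1): attacks (5,3) (3,3) (2,2) (2,0)
W attacks (0,2): yes

Answer: yes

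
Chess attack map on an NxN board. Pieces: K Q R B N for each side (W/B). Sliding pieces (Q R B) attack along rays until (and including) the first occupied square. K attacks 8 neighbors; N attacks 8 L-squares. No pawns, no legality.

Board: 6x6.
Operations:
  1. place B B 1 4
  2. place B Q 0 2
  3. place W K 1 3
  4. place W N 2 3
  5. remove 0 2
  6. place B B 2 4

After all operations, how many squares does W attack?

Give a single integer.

Answer: 14

Derivation:
Op 1: place BB@(1,4)
Op 2: place BQ@(0,2)
Op 3: place WK@(1,3)
Op 4: place WN@(2,3)
Op 5: remove (0,2)
Op 6: place BB@(2,4)
Per-piece attacks for W:
  WK@(1,3): attacks (1,4) (1,2) (2,3) (0,3) (2,4) (2,2) (0,4) (0,2)
  WN@(2,3): attacks (3,5) (4,4) (1,5) (0,4) (3,1) (4,2) (1,1) (0,2)
Union (14 distinct): (0,2) (0,3) (0,4) (1,1) (1,2) (1,4) (1,5) (2,2) (2,3) (2,4) (3,1) (3,5) (4,2) (4,4)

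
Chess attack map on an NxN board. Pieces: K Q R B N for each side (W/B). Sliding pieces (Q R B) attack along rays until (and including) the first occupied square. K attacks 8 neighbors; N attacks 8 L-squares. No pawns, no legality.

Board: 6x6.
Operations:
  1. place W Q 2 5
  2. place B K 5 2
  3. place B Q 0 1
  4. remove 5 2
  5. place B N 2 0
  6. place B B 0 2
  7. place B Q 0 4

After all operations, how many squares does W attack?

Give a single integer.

Answer: 15

Derivation:
Op 1: place WQ@(2,5)
Op 2: place BK@(5,2)
Op 3: place BQ@(0,1)
Op 4: remove (5,2)
Op 5: place BN@(2,0)
Op 6: place BB@(0,2)
Op 7: place BQ@(0,4)
Per-piece attacks for W:
  WQ@(2,5): attacks (2,4) (2,3) (2,2) (2,1) (2,0) (3,5) (4,5) (5,5) (1,5) (0,5) (3,4) (4,3) (5,2) (1,4) (0,3) [ray(0,-1) blocked at (2,0)]
Union (15 distinct): (0,3) (0,5) (1,4) (1,5) (2,0) (2,1) (2,2) (2,3) (2,4) (3,4) (3,5) (4,3) (4,5) (5,2) (5,5)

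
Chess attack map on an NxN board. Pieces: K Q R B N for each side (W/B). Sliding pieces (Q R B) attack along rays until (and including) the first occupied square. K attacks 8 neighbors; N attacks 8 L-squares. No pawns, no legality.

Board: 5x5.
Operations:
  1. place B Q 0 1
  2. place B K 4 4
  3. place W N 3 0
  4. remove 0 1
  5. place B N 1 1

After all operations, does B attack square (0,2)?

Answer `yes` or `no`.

Op 1: place BQ@(0,1)
Op 2: place BK@(4,4)
Op 3: place WN@(3,0)
Op 4: remove (0,1)
Op 5: place BN@(1,1)
Per-piece attacks for B:
  BN@(1,1): attacks (2,3) (3,2) (0,3) (3,0)
  BK@(4,4): attacks (4,3) (3,4) (3,3)
B attacks (0,2): no

Answer: no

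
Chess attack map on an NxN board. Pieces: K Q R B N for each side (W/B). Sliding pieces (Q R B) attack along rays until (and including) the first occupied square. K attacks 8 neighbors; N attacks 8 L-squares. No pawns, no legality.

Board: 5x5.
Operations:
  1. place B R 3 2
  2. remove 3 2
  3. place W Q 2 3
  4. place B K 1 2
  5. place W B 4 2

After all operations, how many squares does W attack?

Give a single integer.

Op 1: place BR@(3,2)
Op 2: remove (3,2)
Op 3: place WQ@(2,3)
Op 4: place BK@(1,2)
Op 5: place WB@(4,2)
Per-piece attacks for W:
  WQ@(2,3): attacks (2,4) (2,2) (2,1) (2,0) (3,3) (4,3) (1,3) (0,3) (3,4) (3,2) (4,1) (1,4) (1,2) [ray(-1,-1) blocked at (1,2)]
  WB@(4,2): attacks (3,3) (2,4) (3,1) (2,0)
Union (14 distinct): (0,3) (1,2) (1,3) (1,4) (2,0) (2,1) (2,2) (2,4) (3,1) (3,2) (3,3) (3,4) (4,1) (4,3)

Answer: 14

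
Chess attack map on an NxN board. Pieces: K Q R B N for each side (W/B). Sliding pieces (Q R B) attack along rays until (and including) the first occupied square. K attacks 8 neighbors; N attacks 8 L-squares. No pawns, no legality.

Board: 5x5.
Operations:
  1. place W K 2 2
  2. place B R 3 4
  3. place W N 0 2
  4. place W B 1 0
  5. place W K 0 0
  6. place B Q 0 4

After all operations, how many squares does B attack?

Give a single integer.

Op 1: place WK@(2,2)
Op 2: place BR@(3,4)
Op 3: place WN@(0,2)
Op 4: place WB@(1,0)
Op 5: place WK@(0,0)
Op 6: place BQ@(0,4)
Per-piece attacks for B:
  BQ@(0,4): attacks (0,3) (0,2) (1,4) (2,4) (3,4) (1,3) (2,2) [ray(0,-1) blocked at (0,2); ray(1,0) blocked at (3,4); ray(1,-1) blocked at (2,2)]
  BR@(3,4): attacks (3,3) (3,2) (3,1) (3,0) (4,4) (2,4) (1,4) (0,4) [ray(-1,0) blocked at (0,4)]
Union (13 distinct): (0,2) (0,3) (0,4) (1,3) (1,4) (2,2) (2,4) (3,0) (3,1) (3,2) (3,3) (3,4) (4,4)

Answer: 13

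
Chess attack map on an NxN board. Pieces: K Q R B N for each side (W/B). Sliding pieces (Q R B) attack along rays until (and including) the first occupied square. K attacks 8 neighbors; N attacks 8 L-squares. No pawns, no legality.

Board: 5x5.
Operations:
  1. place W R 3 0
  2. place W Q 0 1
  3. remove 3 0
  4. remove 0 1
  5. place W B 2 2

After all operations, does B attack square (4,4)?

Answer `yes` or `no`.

Answer: no

Derivation:
Op 1: place WR@(3,0)
Op 2: place WQ@(0,1)
Op 3: remove (3,0)
Op 4: remove (0,1)
Op 5: place WB@(2,2)
Per-piece attacks for B:
B attacks (4,4): no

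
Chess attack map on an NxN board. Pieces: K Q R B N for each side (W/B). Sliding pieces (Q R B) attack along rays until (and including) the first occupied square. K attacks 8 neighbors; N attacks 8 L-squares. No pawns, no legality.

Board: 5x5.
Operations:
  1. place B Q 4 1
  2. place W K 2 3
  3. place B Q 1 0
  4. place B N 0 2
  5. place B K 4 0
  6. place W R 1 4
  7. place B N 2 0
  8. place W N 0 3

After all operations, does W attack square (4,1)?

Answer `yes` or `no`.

Op 1: place BQ@(4,1)
Op 2: place WK@(2,3)
Op 3: place BQ@(1,0)
Op 4: place BN@(0,2)
Op 5: place BK@(4,0)
Op 6: place WR@(1,4)
Op 7: place BN@(2,0)
Op 8: place WN@(0,3)
Per-piece attacks for W:
  WN@(0,3): attacks (2,4) (1,1) (2,2)
  WR@(1,4): attacks (1,3) (1,2) (1,1) (1,0) (2,4) (3,4) (4,4) (0,4) [ray(0,-1) blocked at (1,0)]
  WK@(2,3): attacks (2,4) (2,2) (3,3) (1,3) (3,4) (3,2) (1,4) (1,2)
W attacks (4,1): no

Answer: no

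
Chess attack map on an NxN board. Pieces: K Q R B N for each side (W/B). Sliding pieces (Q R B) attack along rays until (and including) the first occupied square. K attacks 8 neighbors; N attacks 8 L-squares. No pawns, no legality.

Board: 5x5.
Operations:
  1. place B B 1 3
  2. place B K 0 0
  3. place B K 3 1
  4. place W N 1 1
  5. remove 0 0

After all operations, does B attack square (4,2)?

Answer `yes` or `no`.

Answer: yes

Derivation:
Op 1: place BB@(1,3)
Op 2: place BK@(0,0)
Op 3: place BK@(3,1)
Op 4: place WN@(1,1)
Op 5: remove (0,0)
Per-piece attacks for B:
  BB@(1,3): attacks (2,4) (2,2) (3,1) (0,4) (0,2) [ray(1,-1) blocked at (3,1)]
  BK@(3,1): attacks (3,2) (3,0) (4,1) (2,1) (4,2) (4,0) (2,2) (2,0)
B attacks (4,2): yes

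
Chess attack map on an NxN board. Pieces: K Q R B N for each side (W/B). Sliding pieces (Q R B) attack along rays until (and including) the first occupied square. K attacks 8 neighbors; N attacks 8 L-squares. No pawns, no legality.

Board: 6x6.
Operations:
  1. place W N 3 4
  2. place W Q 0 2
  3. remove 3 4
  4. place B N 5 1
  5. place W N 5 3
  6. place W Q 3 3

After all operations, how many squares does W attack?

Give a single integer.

Op 1: place WN@(3,4)
Op 2: place WQ@(0,2)
Op 3: remove (3,4)
Op 4: place BN@(5,1)
Op 5: place WN@(5,3)
Op 6: place WQ@(3,3)
Per-piece attacks for W:
  WQ@(0,2): attacks (0,3) (0,4) (0,5) (0,1) (0,0) (1,2) (2,2) (3,2) (4,2) (5,2) (1,3) (2,4) (3,5) (1,1) (2,0)
  WQ@(3,3): attacks (3,4) (3,5) (3,2) (3,1) (3,0) (4,3) (5,3) (2,3) (1,3) (0,3) (4,4) (5,5) (4,2) (5,1) (2,4) (1,5) (2,2) (1,1) (0,0) [ray(1,0) blocked at (5,3); ray(1,-1) blocked at (5,1)]
  WN@(5,3): attacks (4,5) (3,4) (4,1) (3,2)
Union (27 distinct): (0,0) (0,1) (0,3) (0,4) (0,5) (1,1) (1,2) (1,3) (1,5) (2,0) (2,2) (2,3) (2,4) (3,0) (3,1) (3,2) (3,4) (3,5) (4,1) (4,2) (4,3) (4,4) (4,5) (5,1) (5,2) (5,3) (5,5)

Answer: 27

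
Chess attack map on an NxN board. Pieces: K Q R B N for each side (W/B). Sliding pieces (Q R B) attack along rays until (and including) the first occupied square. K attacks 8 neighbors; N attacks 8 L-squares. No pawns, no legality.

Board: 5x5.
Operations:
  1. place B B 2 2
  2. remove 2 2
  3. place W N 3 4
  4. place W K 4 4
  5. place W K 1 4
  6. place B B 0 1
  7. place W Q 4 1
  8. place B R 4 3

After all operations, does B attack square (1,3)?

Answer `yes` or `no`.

Answer: yes

Derivation:
Op 1: place BB@(2,2)
Op 2: remove (2,2)
Op 3: place WN@(3,4)
Op 4: place WK@(4,4)
Op 5: place WK@(1,4)
Op 6: place BB@(0,1)
Op 7: place WQ@(4,1)
Op 8: place BR@(4,3)
Per-piece attacks for B:
  BB@(0,1): attacks (1,2) (2,3) (3,4) (1,0) [ray(1,1) blocked at (3,4)]
  BR@(4,3): attacks (4,4) (4,2) (4,1) (3,3) (2,3) (1,3) (0,3) [ray(0,1) blocked at (4,4); ray(0,-1) blocked at (4,1)]
B attacks (1,3): yes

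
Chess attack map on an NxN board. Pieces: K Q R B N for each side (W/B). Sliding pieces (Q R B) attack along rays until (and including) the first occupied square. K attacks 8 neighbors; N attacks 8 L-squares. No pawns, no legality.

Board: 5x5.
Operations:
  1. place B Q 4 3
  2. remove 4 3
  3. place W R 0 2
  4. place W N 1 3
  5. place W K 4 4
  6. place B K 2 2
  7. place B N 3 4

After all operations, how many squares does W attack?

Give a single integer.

Answer: 11

Derivation:
Op 1: place BQ@(4,3)
Op 2: remove (4,3)
Op 3: place WR@(0,2)
Op 4: place WN@(1,3)
Op 5: place WK@(4,4)
Op 6: place BK@(2,2)
Op 7: place BN@(3,4)
Per-piece attacks for W:
  WR@(0,2): attacks (0,3) (0,4) (0,1) (0,0) (1,2) (2,2) [ray(1,0) blocked at (2,2)]
  WN@(1,3): attacks (3,4) (2,1) (3,2) (0,1)
  WK@(4,4): attacks (4,3) (3,4) (3,3)
Union (11 distinct): (0,0) (0,1) (0,3) (0,4) (1,2) (2,1) (2,2) (3,2) (3,3) (3,4) (4,3)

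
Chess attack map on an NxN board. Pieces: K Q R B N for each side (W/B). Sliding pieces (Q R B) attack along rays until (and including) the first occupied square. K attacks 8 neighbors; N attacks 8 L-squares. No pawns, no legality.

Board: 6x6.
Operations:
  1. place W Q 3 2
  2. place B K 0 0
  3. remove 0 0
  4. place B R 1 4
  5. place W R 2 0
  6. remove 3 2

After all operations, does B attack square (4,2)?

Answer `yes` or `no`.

Answer: no

Derivation:
Op 1: place WQ@(3,2)
Op 2: place BK@(0,0)
Op 3: remove (0,0)
Op 4: place BR@(1,4)
Op 5: place WR@(2,0)
Op 6: remove (3,2)
Per-piece attacks for B:
  BR@(1,4): attacks (1,5) (1,3) (1,2) (1,1) (1,0) (2,4) (3,4) (4,4) (5,4) (0,4)
B attacks (4,2): no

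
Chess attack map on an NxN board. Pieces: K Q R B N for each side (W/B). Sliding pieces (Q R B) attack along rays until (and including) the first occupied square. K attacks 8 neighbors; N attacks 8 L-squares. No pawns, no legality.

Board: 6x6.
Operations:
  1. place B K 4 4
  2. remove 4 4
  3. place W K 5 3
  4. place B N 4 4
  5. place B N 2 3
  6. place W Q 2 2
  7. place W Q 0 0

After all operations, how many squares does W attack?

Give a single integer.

Answer: 25

Derivation:
Op 1: place BK@(4,4)
Op 2: remove (4,4)
Op 3: place WK@(5,3)
Op 4: place BN@(4,4)
Op 5: place BN@(2,3)
Op 6: place WQ@(2,2)
Op 7: place WQ@(0,0)
Per-piece attacks for W:
  WQ@(0,0): attacks (0,1) (0,2) (0,3) (0,4) (0,5) (1,0) (2,0) (3,0) (4,0) (5,0) (1,1) (2,2) [ray(1,1) blocked at (2,2)]
  WQ@(2,2): attacks (2,3) (2,1) (2,0) (3,2) (4,2) (5,2) (1,2) (0,2) (3,3) (4,4) (3,1) (4,0) (1,3) (0,4) (1,1) (0,0) [ray(0,1) blocked at (2,3); ray(1,1) blocked at (4,4); ray(-1,-1) blocked at (0,0)]
  WK@(5,3): attacks (5,4) (5,2) (4,3) (4,4) (4,2)
Union (25 distinct): (0,0) (0,1) (0,2) (0,3) (0,4) (0,5) (1,0) (1,1) (1,2) (1,3) (2,0) (2,1) (2,2) (2,3) (3,0) (3,1) (3,2) (3,3) (4,0) (4,2) (4,3) (4,4) (5,0) (5,2) (5,4)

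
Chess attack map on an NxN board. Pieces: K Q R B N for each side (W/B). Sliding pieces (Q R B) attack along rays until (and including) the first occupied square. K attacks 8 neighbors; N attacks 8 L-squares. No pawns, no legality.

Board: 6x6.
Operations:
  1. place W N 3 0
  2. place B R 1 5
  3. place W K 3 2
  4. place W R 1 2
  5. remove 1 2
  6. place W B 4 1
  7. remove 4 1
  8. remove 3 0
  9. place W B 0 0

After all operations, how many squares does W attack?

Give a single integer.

Answer: 11

Derivation:
Op 1: place WN@(3,0)
Op 2: place BR@(1,5)
Op 3: place WK@(3,2)
Op 4: place WR@(1,2)
Op 5: remove (1,2)
Op 6: place WB@(4,1)
Op 7: remove (4,1)
Op 8: remove (3,0)
Op 9: place WB@(0,0)
Per-piece attacks for W:
  WB@(0,0): attacks (1,1) (2,2) (3,3) (4,4) (5,5)
  WK@(3,2): attacks (3,3) (3,1) (4,2) (2,2) (4,3) (4,1) (2,3) (2,1)
Union (11 distinct): (1,1) (2,1) (2,2) (2,3) (3,1) (3,3) (4,1) (4,2) (4,3) (4,4) (5,5)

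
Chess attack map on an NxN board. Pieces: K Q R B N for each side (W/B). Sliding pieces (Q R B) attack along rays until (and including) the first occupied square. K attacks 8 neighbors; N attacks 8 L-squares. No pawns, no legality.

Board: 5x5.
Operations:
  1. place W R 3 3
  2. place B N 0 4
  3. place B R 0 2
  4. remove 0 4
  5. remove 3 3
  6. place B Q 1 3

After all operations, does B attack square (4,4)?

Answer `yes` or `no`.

Answer: no

Derivation:
Op 1: place WR@(3,3)
Op 2: place BN@(0,4)
Op 3: place BR@(0,2)
Op 4: remove (0,4)
Op 5: remove (3,3)
Op 6: place BQ@(1,3)
Per-piece attacks for B:
  BR@(0,2): attacks (0,3) (0,4) (0,1) (0,0) (1,2) (2,2) (3,2) (4,2)
  BQ@(1,3): attacks (1,4) (1,2) (1,1) (1,0) (2,3) (3,3) (4,3) (0,3) (2,4) (2,2) (3,1) (4,0) (0,4) (0,2) [ray(-1,-1) blocked at (0,2)]
B attacks (4,4): no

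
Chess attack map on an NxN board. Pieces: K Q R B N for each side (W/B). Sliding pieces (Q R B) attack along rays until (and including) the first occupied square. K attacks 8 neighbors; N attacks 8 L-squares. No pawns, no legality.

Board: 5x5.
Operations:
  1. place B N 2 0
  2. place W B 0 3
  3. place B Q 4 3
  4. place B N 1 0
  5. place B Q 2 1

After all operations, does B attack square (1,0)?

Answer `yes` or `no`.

Op 1: place BN@(2,0)
Op 2: place WB@(0,3)
Op 3: place BQ@(4,3)
Op 4: place BN@(1,0)
Op 5: place BQ@(2,1)
Per-piece attacks for B:
  BN@(1,0): attacks (2,2) (3,1) (0,2)
  BN@(2,0): attacks (3,2) (4,1) (1,2) (0,1)
  BQ@(2,1): attacks (2,2) (2,3) (2,4) (2,0) (3,1) (4,1) (1,1) (0,1) (3,2) (4,3) (3,0) (1,2) (0,3) (1,0) [ray(0,-1) blocked at (2,0); ray(1,1) blocked at (4,3); ray(-1,1) blocked at (0,3); ray(-1,-1) blocked at (1,0)]
  BQ@(4,3): attacks (4,4) (4,2) (4,1) (4,0) (3,3) (2,3) (1,3) (0,3) (3,4) (3,2) (2,1) [ray(-1,0) blocked at (0,3); ray(-1,-1) blocked at (2,1)]
B attacks (1,0): yes

Answer: yes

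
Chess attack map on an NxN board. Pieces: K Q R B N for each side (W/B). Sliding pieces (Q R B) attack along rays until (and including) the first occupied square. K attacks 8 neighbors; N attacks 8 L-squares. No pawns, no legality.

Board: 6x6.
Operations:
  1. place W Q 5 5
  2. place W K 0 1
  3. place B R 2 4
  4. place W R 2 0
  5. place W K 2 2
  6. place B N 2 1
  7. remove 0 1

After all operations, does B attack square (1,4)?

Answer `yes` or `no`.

Answer: yes

Derivation:
Op 1: place WQ@(5,5)
Op 2: place WK@(0,1)
Op 3: place BR@(2,4)
Op 4: place WR@(2,0)
Op 5: place WK@(2,2)
Op 6: place BN@(2,1)
Op 7: remove (0,1)
Per-piece attacks for B:
  BN@(2,1): attacks (3,3) (4,2) (1,3) (0,2) (4,0) (0,0)
  BR@(2,4): attacks (2,5) (2,3) (2,2) (3,4) (4,4) (5,4) (1,4) (0,4) [ray(0,-1) blocked at (2,2)]
B attacks (1,4): yes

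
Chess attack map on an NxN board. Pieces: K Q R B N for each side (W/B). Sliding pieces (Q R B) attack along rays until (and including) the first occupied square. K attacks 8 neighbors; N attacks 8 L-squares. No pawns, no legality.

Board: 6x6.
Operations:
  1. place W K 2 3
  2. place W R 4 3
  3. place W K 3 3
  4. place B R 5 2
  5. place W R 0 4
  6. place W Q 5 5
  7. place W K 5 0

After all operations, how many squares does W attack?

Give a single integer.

Op 1: place WK@(2,3)
Op 2: place WR@(4,3)
Op 3: place WK@(3,3)
Op 4: place BR@(5,2)
Op 5: place WR@(0,4)
Op 6: place WQ@(5,5)
Op 7: place WK@(5,0)
Per-piece attacks for W:
  WR@(0,4): attacks (0,5) (0,3) (0,2) (0,1) (0,0) (1,4) (2,4) (3,4) (4,4) (5,4)
  WK@(2,3): attacks (2,4) (2,2) (3,3) (1,3) (3,4) (3,2) (1,4) (1,2)
  WK@(3,3): attacks (3,4) (3,2) (4,3) (2,3) (4,4) (4,2) (2,4) (2,2)
  WR@(4,3): attacks (4,4) (4,5) (4,2) (4,1) (4,0) (5,3) (3,3) [ray(-1,0) blocked at (3,3)]
  WK@(5,0): attacks (5,1) (4,0) (4,1)
  WQ@(5,5): attacks (5,4) (5,3) (5,2) (4,5) (3,5) (2,5) (1,5) (0,5) (4,4) (3,3) [ray(0,-1) blocked at (5,2); ray(-1,-1) blocked at (3,3)]
Union (27 distinct): (0,0) (0,1) (0,2) (0,3) (0,5) (1,2) (1,3) (1,4) (1,5) (2,2) (2,3) (2,4) (2,5) (3,2) (3,3) (3,4) (3,5) (4,0) (4,1) (4,2) (4,3) (4,4) (4,5) (5,1) (5,2) (5,3) (5,4)

Answer: 27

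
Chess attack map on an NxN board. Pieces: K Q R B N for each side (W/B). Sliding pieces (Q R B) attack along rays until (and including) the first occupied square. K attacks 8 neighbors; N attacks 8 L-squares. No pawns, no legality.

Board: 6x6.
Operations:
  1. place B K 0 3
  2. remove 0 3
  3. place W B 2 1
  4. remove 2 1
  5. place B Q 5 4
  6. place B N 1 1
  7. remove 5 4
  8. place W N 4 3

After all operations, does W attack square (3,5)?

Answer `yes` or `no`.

Answer: yes

Derivation:
Op 1: place BK@(0,3)
Op 2: remove (0,3)
Op 3: place WB@(2,1)
Op 4: remove (2,1)
Op 5: place BQ@(5,4)
Op 6: place BN@(1,1)
Op 7: remove (5,4)
Op 8: place WN@(4,3)
Per-piece attacks for W:
  WN@(4,3): attacks (5,5) (3,5) (2,4) (5,1) (3,1) (2,2)
W attacks (3,5): yes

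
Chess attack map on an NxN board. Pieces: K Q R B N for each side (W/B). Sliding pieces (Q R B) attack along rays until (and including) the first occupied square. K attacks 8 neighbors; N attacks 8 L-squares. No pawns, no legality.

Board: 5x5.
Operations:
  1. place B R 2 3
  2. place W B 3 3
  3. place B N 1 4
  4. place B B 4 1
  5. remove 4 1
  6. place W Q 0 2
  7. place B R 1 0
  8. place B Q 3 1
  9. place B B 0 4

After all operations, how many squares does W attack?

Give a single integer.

Op 1: place BR@(2,3)
Op 2: place WB@(3,3)
Op 3: place BN@(1,4)
Op 4: place BB@(4,1)
Op 5: remove (4,1)
Op 6: place WQ@(0,2)
Op 7: place BR@(1,0)
Op 8: place BQ@(3,1)
Op 9: place BB@(0,4)
Per-piece attacks for W:
  WQ@(0,2): attacks (0,3) (0,4) (0,1) (0,0) (1,2) (2,2) (3,2) (4,2) (1,3) (2,4) (1,1) (2,0) [ray(0,1) blocked at (0,4)]
  WB@(3,3): attacks (4,4) (4,2) (2,4) (2,2) (1,1) (0,0)
Union (13 distinct): (0,0) (0,1) (0,3) (0,4) (1,1) (1,2) (1,3) (2,0) (2,2) (2,4) (3,2) (4,2) (4,4)

Answer: 13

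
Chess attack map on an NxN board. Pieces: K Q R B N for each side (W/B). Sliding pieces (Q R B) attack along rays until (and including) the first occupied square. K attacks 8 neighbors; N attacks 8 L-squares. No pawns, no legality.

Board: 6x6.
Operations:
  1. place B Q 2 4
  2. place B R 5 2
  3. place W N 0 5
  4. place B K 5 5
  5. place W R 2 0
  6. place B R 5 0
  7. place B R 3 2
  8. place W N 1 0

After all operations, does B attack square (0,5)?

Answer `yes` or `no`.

Op 1: place BQ@(2,4)
Op 2: place BR@(5,2)
Op 3: place WN@(0,5)
Op 4: place BK@(5,5)
Op 5: place WR@(2,0)
Op 6: place BR@(5,0)
Op 7: place BR@(3,2)
Op 8: place WN@(1,0)
Per-piece attacks for B:
  BQ@(2,4): attacks (2,5) (2,3) (2,2) (2,1) (2,0) (3,4) (4,4) (5,4) (1,4) (0,4) (3,5) (3,3) (4,2) (5,1) (1,5) (1,3) (0,2) [ray(0,-1) blocked at (2,0)]
  BR@(3,2): attacks (3,3) (3,4) (3,5) (3,1) (3,0) (4,2) (5,2) (2,2) (1,2) (0,2) [ray(1,0) blocked at (5,2)]
  BR@(5,0): attacks (5,1) (5,2) (4,0) (3,0) (2,0) [ray(0,1) blocked at (5,2); ray(-1,0) blocked at (2,0)]
  BR@(5,2): attacks (5,3) (5,4) (5,5) (5,1) (5,0) (4,2) (3,2) [ray(0,1) blocked at (5,5); ray(0,-1) blocked at (5,0); ray(-1,0) blocked at (3,2)]
  BK@(5,5): attacks (5,4) (4,5) (4,4)
B attacks (0,5): no

Answer: no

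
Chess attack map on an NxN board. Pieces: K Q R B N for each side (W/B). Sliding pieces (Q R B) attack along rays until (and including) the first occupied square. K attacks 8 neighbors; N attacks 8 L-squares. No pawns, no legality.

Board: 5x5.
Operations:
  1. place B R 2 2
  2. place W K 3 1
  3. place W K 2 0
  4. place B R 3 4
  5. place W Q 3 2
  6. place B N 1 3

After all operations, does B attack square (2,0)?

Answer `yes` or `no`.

Op 1: place BR@(2,2)
Op 2: place WK@(3,1)
Op 3: place WK@(2,0)
Op 4: place BR@(3,4)
Op 5: place WQ@(3,2)
Op 6: place BN@(1,3)
Per-piece attacks for B:
  BN@(1,3): attacks (3,4) (2,1) (3,2) (0,1)
  BR@(2,2): attacks (2,3) (2,4) (2,1) (2,0) (3,2) (1,2) (0,2) [ray(0,-1) blocked at (2,0); ray(1,0) blocked at (3,2)]
  BR@(3,4): attacks (3,3) (3,2) (4,4) (2,4) (1,4) (0,4) [ray(0,-1) blocked at (3,2)]
B attacks (2,0): yes

Answer: yes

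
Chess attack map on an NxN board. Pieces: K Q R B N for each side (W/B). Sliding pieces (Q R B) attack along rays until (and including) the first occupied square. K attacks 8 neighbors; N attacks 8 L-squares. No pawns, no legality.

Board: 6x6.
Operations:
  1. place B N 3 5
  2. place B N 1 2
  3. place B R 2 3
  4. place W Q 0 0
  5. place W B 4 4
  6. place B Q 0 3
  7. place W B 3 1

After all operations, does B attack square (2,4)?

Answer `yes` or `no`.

Answer: yes

Derivation:
Op 1: place BN@(3,5)
Op 2: place BN@(1,2)
Op 3: place BR@(2,3)
Op 4: place WQ@(0,0)
Op 5: place WB@(4,4)
Op 6: place BQ@(0,3)
Op 7: place WB@(3,1)
Per-piece attacks for B:
  BQ@(0,3): attacks (0,4) (0,5) (0,2) (0,1) (0,0) (1,3) (2,3) (1,4) (2,5) (1,2) [ray(0,-1) blocked at (0,0); ray(1,0) blocked at (2,3); ray(1,-1) blocked at (1,2)]
  BN@(1,2): attacks (2,4) (3,3) (0,4) (2,0) (3,1) (0,0)
  BR@(2,3): attacks (2,4) (2,5) (2,2) (2,1) (2,0) (3,3) (4,3) (5,3) (1,3) (0,3) [ray(-1,0) blocked at (0,3)]
  BN@(3,5): attacks (4,3) (5,4) (2,3) (1,4)
B attacks (2,4): yes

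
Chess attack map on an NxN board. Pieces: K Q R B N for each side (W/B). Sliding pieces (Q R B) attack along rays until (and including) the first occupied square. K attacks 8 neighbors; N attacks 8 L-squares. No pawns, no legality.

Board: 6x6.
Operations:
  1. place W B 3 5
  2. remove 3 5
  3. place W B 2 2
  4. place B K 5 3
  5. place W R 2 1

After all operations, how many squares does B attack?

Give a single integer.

Op 1: place WB@(3,5)
Op 2: remove (3,5)
Op 3: place WB@(2,2)
Op 4: place BK@(5,3)
Op 5: place WR@(2,1)
Per-piece attacks for B:
  BK@(5,3): attacks (5,4) (5,2) (4,3) (4,4) (4,2)
Union (5 distinct): (4,2) (4,3) (4,4) (5,2) (5,4)

Answer: 5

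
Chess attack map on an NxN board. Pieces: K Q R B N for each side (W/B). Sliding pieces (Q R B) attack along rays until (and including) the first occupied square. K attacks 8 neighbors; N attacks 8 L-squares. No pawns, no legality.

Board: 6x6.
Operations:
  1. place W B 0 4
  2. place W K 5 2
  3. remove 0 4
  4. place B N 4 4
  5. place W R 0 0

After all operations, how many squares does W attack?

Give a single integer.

Op 1: place WB@(0,4)
Op 2: place WK@(5,2)
Op 3: remove (0,4)
Op 4: place BN@(4,4)
Op 5: place WR@(0,0)
Per-piece attacks for W:
  WR@(0,0): attacks (0,1) (0,2) (0,3) (0,4) (0,5) (1,0) (2,0) (3,0) (4,0) (5,0)
  WK@(5,2): attacks (5,3) (5,1) (4,2) (4,3) (4,1)
Union (15 distinct): (0,1) (0,2) (0,3) (0,4) (0,5) (1,0) (2,0) (3,0) (4,0) (4,1) (4,2) (4,3) (5,0) (5,1) (5,3)

Answer: 15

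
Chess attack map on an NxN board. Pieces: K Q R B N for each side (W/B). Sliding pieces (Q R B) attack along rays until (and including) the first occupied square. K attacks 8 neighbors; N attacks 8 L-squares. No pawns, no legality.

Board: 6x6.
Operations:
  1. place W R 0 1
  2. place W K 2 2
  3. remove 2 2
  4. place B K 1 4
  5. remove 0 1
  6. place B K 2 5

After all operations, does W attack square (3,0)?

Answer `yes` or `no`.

Answer: no

Derivation:
Op 1: place WR@(0,1)
Op 2: place WK@(2,2)
Op 3: remove (2,2)
Op 4: place BK@(1,4)
Op 5: remove (0,1)
Op 6: place BK@(2,5)
Per-piece attacks for W:
W attacks (3,0): no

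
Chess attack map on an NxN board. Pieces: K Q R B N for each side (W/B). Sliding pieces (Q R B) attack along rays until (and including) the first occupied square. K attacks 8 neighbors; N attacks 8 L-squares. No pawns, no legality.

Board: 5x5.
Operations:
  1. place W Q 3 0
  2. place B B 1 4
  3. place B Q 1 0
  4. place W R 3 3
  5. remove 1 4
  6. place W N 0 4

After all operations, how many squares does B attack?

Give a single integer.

Op 1: place WQ@(3,0)
Op 2: place BB@(1,4)
Op 3: place BQ@(1,0)
Op 4: place WR@(3,3)
Op 5: remove (1,4)
Op 6: place WN@(0,4)
Per-piece attacks for B:
  BQ@(1,0): attacks (1,1) (1,2) (1,3) (1,4) (2,0) (3,0) (0,0) (2,1) (3,2) (4,3) (0,1) [ray(1,0) blocked at (3,0)]
Union (11 distinct): (0,0) (0,1) (1,1) (1,2) (1,3) (1,4) (2,0) (2,1) (3,0) (3,2) (4,3)

Answer: 11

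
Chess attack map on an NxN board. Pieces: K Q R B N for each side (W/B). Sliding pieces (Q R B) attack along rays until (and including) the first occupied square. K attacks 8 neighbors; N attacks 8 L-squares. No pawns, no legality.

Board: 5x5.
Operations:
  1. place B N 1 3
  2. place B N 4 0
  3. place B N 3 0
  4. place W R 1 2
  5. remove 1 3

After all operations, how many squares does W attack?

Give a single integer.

Op 1: place BN@(1,3)
Op 2: place BN@(4,0)
Op 3: place BN@(3,0)
Op 4: place WR@(1,2)
Op 5: remove (1,3)
Per-piece attacks for W:
  WR@(1,2): attacks (1,3) (1,4) (1,1) (1,0) (2,2) (3,2) (4,2) (0,2)
Union (8 distinct): (0,2) (1,0) (1,1) (1,3) (1,4) (2,2) (3,2) (4,2)

Answer: 8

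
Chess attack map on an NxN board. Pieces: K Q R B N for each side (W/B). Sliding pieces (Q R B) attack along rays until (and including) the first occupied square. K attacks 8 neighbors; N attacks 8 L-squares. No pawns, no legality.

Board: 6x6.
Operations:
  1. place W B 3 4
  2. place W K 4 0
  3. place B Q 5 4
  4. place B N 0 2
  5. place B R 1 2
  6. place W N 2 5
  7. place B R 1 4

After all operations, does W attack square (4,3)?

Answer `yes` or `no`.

Answer: yes

Derivation:
Op 1: place WB@(3,4)
Op 2: place WK@(4,0)
Op 3: place BQ@(5,4)
Op 4: place BN@(0,2)
Op 5: place BR@(1,2)
Op 6: place WN@(2,5)
Op 7: place BR@(1,4)
Per-piece attacks for W:
  WN@(2,5): attacks (3,3) (4,4) (1,3) (0,4)
  WB@(3,4): attacks (4,5) (4,3) (5,2) (2,5) (2,3) (1,2) [ray(-1,1) blocked at (2,5); ray(-1,-1) blocked at (1,2)]
  WK@(4,0): attacks (4,1) (5,0) (3,0) (5,1) (3,1)
W attacks (4,3): yes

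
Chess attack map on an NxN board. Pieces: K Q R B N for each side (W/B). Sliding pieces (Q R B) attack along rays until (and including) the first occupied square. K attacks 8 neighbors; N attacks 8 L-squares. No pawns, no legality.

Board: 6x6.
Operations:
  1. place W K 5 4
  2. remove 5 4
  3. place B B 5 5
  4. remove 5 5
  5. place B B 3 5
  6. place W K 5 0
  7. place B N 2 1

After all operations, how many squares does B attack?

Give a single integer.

Answer: 9

Derivation:
Op 1: place WK@(5,4)
Op 2: remove (5,4)
Op 3: place BB@(5,5)
Op 4: remove (5,5)
Op 5: place BB@(3,5)
Op 6: place WK@(5,0)
Op 7: place BN@(2,1)
Per-piece attacks for B:
  BN@(2,1): attacks (3,3) (4,2) (1,3) (0,2) (4,0) (0,0)
  BB@(3,5): attacks (4,4) (5,3) (2,4) (1,3) (0,2)
Union (9 distinct): (0,0) (0,2) (1,3) (2,4) (3,3) (4,0) (4,2) (4,4) (5,3)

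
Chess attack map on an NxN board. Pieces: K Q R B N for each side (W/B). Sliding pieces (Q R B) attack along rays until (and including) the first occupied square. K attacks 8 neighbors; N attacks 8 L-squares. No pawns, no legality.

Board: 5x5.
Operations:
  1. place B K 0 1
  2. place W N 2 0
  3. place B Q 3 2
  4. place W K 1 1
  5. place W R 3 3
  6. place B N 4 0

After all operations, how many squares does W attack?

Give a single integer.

Op 1: place BK@(0,1)
Op 2: place WN@(2,0)
Op 3: place BQ@(3,2)
Op 4: place WK@(1,1)
Op 5: place WR@(3,3)
Op 6: place BN@(4,0)
Per-piece attacks for W:
  WK@(1,1): attacks (1,2) (1,0) (2,1) (0,1) (2,2) (2,0) (0,2) (0,0)
  WN@(2,0): attacks (3,2) (4,1) (1,2) (0,1)
  WR@(3,3): attacks (3,4) (3,2) (4,3) (2,3) (1,3) (0,3) [ray(0,-1) blocked at (3,2)]
Union (15 distinct): (0,0) (0,1) (0,2) (0,3) (1,0) (1,2) (1,3) (2,0) (2,1) (2,2) (2,3) (3,2) (3,4) (4,1) (4,3)

Answer: 15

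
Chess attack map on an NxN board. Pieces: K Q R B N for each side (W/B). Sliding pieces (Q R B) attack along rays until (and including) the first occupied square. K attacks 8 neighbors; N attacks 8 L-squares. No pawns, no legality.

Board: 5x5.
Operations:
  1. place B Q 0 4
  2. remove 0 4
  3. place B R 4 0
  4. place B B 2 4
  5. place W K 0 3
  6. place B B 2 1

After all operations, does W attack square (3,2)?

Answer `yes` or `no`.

Op 1: place BQ@(0,4)
Op 2: remove (0,4)
Op 3: place BR@(4,0)
Op 4: place BB@(2,4)
Op 5: place WK@(0,3)
Op 6: place BB@(2,1)
Per-piece attacks for W:
  WK@(0,3): attacks (0,4) (0,2) (1,3) (1,4) (1,2)
W attacks (3,2): no

Answer: no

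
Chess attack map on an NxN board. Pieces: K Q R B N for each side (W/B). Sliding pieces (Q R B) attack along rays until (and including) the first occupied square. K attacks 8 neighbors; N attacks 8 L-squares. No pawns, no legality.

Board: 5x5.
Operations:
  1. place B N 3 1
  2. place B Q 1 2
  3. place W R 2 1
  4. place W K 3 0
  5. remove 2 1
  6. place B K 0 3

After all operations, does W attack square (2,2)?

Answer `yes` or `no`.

Op 1: place BN@(3,1)
Op 2: place BQ@(1,2)
Op 3: place WR@(2,1)
Op 4: place WK@(3,0)
Op 5: remove (2,1)
Op 6: place BK@(0,3)
Per-piece attacks for W:
  WK@(3,0): attacks (3,1) (4,0) (2,0) (4,1) (2,1)
W attacks (2,2): no

Answer: no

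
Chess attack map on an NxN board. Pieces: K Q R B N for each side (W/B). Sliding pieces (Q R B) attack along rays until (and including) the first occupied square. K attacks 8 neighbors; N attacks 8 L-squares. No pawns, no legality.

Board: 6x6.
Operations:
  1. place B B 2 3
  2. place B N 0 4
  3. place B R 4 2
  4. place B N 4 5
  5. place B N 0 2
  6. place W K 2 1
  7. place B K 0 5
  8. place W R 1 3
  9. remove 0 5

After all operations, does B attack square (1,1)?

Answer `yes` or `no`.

Answer: no

Derivation:
Op 1: place BB@(2,3)
Op 2: place BN@(0,4)
Op 3: place BR@(4,2)
Op 4: place BN@(4,5)
Op 5: place BN@(0,2)
Op 6: place WK@(2,1)
Op 7: place BK@(0,5)
Op 8: place WR@(1,3)
Op 9: remove (0,5)
Per-piece attacks for B:
  BN@(0,2): attacks (1,4) (2,3) (1,0) (2,1)
  BN@(0,4): attacks (2,5) (1,2) (2,3)
  BB@(2,3): attacks (3,4) (4,5) (3,2) (4,1) (5,0) (1,4) (0,5) (1,2) (0,1) [ray(1,1) blocked at (4,5)]
  BR@(4,2): attacks (4,3) (4,4) (4,5) (4,1) (4,0) (5,2) (3,2) (2,2) (1,2) (0,2) [ray(0,1) blocked at (4,5); ray(-1,0) blocked at (0,2)]
  BN@(4,5): attacks (5,3) (3,3) (2,4)
B attacks (1,1): no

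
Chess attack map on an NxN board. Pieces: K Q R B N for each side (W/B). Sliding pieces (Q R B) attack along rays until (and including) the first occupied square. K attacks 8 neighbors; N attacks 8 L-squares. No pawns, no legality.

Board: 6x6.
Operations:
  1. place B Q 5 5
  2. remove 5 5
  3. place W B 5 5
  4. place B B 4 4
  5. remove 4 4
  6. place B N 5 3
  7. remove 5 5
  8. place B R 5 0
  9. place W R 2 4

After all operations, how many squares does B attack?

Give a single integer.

Answer: 12

Derivation:
Op 1: place BQ@(5,5)
Op 2: remove (5,5)
Op 3: place WB@(5,5)
Op 4: place BB@(4,4)
Op 5: remove (4,4)
Op 6: place BN@(5,3)
Op 7: remove (5,5)
Op 8: place BR@(5,0)
Op 9: place WR@(2,4)
Per-piece attacks for B:
  BR@(5,0): attacks (5,1) (5,2) (5,3) (4,0) (3,0) (2,0) (1,0) (0,0) [ray(0,1) blocked at (5,3)]
  BN@(5,3): attacks (4,5) (3,4) (4,1) (3,2)
Union (12 distinct): (0,0) (1,0) (2,0) (3,0) (3,2) (3,4) (4,0) (4,1) (4,5) (5,1) (5,2) (5,3)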